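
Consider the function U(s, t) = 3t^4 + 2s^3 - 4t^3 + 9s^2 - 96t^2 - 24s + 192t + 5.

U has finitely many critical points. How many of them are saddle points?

3

U separates as a function of s plus a function of t, so ∇U=0 decouples.
∂U/∂s = 6(s - 1)(s + 4) = 0 at s ∈ {-4, 1}; ∂U/∂t = 12(t - 4)(t - 1)(t + 4) = 0 at t ∈ {-4, 1, 4}.
The Hessian is diagonal: diag(U_ss, U_tt). Second derivatives: U_ss(-4)=-30, U_ss(1)=30; U_tt(-4)=480, U_tt(1)=-180, U_tt(4)=288.
Saddle points occur where the two diagonal entries have opposite signs: (-4, -4), (-4, 4), (1, 1). Count: 3.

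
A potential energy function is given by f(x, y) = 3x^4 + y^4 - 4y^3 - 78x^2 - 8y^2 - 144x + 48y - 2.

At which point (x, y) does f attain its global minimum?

(4, -2)

f(x,y) separates as P(x) + Q(y) − 2, so its minimum is min P + min Q − 2.
P'(x) = 12(x - 4)(x + 1)(x + 3) vanishes at x ∈ {-3, -1, 4}; Q'(y) = 4(y - 3)(y - 2)(y + 2) vanishes at y ∈ {-2, 2, 3}.
Local minima of P (where P''>0): P(-3)=-27, P(4)=-1056. Local minima of Q: Q(-2)=-80, Q(3)=45.
So the global minimum of f is P(4) + Q(-2) − 2 = -1056 − 80 − 2 = -1138, attained at (4, -2).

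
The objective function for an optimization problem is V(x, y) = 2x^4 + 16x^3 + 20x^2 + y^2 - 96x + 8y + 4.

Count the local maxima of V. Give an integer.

V separates as a function of x plus a function of y, so ∇V=0 decouples.
∂V/∂x = 8(x - 1)(x + 3)(x + 4) = 0 at x ∈ {-4, -3, 1}; ∂V/∂y = 2(y + 4) = 0 at y ∈ {-4}.
The Hessian is diagonal: diag(V_xx, V_yy). Second derivatives: V_xx(-4)=40, V_xx(-3)=-32, V_xx(1)=160; V_yy(-4)=2.
Local maxima occur where both diagonal entries negative: none. Count: 0.

0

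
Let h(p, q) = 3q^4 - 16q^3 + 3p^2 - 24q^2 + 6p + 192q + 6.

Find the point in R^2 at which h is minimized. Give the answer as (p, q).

(-1, -2)

h(p,q) separates as A(p) + B(q) + 6, so its minimum is min A + min B + 6.
A'(p) = 6p + 6 vanishes at p ∈ {-1}; B'(q) = 12(q - 4)(q - 2)(q + 2) vanishes at q ∈ {-2, 2, 4}.
Local minima of A (where A''>0): A(-1)=-3. Local minima of B: B(-2)=-304, B(4)=128.
So the global minimum of h is A(-1) + B(-2) + 6 = -3 − 304 + 6 = -301, attained at (-1, -2).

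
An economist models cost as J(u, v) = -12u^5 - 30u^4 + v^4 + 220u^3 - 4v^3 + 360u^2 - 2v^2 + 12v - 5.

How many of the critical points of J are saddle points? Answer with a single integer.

6

J separates as a function of u plus a function of v, so ∇J=0 decouples.
∂J/∂u = -60u(u - 3)(u + 1)(u + 4) = 0 at u ∈ {-4, -1, 0, 3}; ∂J/∂v = 4(v - 3)(v - 1)(v + 1) = 0 at v ∈ {-1, 1, 3}.
The Hessian is diagonal: diag(J_uu, J_vv). Second derivatives: J_uu(-4)=5040, J_uu(-1)=-720, J_uu(0)=720, J_uu(3)=-5040; J_vv(-1)=32, J_vv(1)=-16, J_vv(3)=32.
Saddle points occur where the two diagonal entries have opposite signs: (-4, 1), (-1, -1), (-1, 3), (0, 1), (3, -1), (3, 3). Count: 6.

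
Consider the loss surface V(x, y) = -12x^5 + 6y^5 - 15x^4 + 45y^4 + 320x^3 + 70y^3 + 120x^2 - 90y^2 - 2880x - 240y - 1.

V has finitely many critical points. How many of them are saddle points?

8

V separates as a function of x plus a function of y, so ∇V=0 decouples.
∂V/∂x = -60(x - 3)(x - 2)(x + 2)(x + 4) = 0 at x ∈ {-4, -2, 2, 3}; ∂V/∂y = 30(y - 1)(y + 1)(y + 2)(y + 4) = 0 at y ∈ {-4, -2, -1, 1}.
The Hessian is diagonal: diag(V_xx, V_yy). Second derivatives: V_xx(-4)=5040, V_xx(-2)=-2400, V_xx(2)=1440, V_xx(3)=-2100; V_yy(-4)=-900, V_yy(-2)=180, V_yy(-1)=-180, V_yy(1)=900.
Saddle points occur where the two diagonal entries have opposite signs: (-4, -4), (-4, -1), (-2, -2), (-2, 1), (2, -4), (2, -1), (3, -2), (3, 1). Count: 8.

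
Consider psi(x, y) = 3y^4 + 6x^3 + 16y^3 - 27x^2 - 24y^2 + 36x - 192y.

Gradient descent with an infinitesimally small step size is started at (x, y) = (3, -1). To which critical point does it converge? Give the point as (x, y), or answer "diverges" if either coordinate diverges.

(2, 2)

psi is separable, so gradient descent decouples: x follows -∂psi/∂x, y follows -∂psi/∂y.
∂psi/∂x = 18(x - 2)(x - 1); at x=3 this is 36, so x decreases.
∂psi/∂y = 12(y - 2)(y + 2)(y + 4); at y=-1 this is -108, so y increases.
x converges to its nearest critical value 2 (a local min of the x-part); y converges to 2. The iterate converges to (2, 2).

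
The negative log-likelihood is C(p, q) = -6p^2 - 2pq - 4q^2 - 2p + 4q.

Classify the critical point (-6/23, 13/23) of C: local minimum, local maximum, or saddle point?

local maximum

The Hessian of C is constant: H = [[-12, -2], [-2, -8]].
det(H) = (-12)·(-8) − (-2)² = 92.
det(H) > 0 and tr(H) = -20 < 0, so H is negative definite and the point is a local maximum.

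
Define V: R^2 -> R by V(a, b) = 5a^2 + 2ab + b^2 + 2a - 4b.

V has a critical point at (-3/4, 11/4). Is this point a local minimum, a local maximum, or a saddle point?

The Hessian of V is constant: H = [[10, 2], [2, 2]].
det(H) = 10·2 − 2² = 16.
det(H) > 0 and tr(H) = 12 > 0, so H is positive definite and the point is a local minimum.

local minimum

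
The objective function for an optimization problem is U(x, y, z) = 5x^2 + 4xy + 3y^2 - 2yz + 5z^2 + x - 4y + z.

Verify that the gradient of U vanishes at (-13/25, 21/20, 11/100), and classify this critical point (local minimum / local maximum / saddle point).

local minimum

∇U = (10x + 4y + 1, 4x + 6y - 2z - 4, -2y + 10z + 1); substituting (-13/25, 21/20, 11/100) gives ∇U = (0, 0, 0), so (-13/25, 21/20, 11/100) is indeed a critical point.
The Hessian is constant: H = [[10, 4, 0], [4, 6, -2], [0, -2, 10]].
Leading principal minors: Δ₁ = 10, Δ₂ = 44, Δ₃ = 400.
All leading minors are positive, so H is positive definite: a local minimum.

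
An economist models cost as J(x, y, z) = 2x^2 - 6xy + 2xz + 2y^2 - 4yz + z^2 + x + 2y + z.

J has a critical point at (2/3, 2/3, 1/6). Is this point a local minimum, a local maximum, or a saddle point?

saddle point

The Hessian is constant: H = [[4, -6, 2], [-6, 4, -4], [2, -4, 2]].
Leading principal minors: Δ₁ = 4, Δ₂ = -20, Δ₃ = -24.
The minors fit neither the all-positive nor the alternating-sign pattern, so H is indefinite: a saddle point.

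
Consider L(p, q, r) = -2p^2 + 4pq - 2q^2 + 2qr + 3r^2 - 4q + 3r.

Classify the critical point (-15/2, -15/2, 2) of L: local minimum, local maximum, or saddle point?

The Hessian is constant: H = [[-4, 4, 0], [4, -4, 2], [0, 2, 6]].
Leading principal minors: Δ₁ = -4, Δ₂ = 0, Δ₃ = 16.
The minors fit neither the all-positive nor the alternating-sign pattern, so H is indefinite: a saddle point.

saddle point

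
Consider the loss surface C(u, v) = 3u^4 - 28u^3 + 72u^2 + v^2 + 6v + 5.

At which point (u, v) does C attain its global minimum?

(0, -3)

C(u,v) separates as P(u) + Q(v) + 5, so its minimum is min P + min Q + 5.
P'(u) = 12u(u - 4)(u - 3) vanishes at u ∈ {0, 3, 4}; Q'(v) = 2v + 6 vanishes at v ∈ {-3}.
Local minima of P (where P''>0): P(0)=0, P(4)=128. Local minima of Q: Q(-3)=-9.
So the global minimum of C is P(0) + Q(-3) + 5 = 0 − 9 + 5 = -4, attained at (0, -3).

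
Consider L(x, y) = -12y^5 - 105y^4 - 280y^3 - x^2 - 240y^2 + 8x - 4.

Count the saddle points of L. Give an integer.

2

L separates as a function of x plus a function of y, so ∇L=0 decouples.
∂L/∂x = -2(x - 4) = 0 at x ∈ {4}; ∂L/∂y = -60y(y + 1)(y + 2)(y + 4) = 0 at y ∈ {-4, -2, -1, 0}.
The Hessian is diagonal: diag(L_xx, L_yy). Second derivatives: L_xx(4)=-2; L_yy(-4)=1440, L_yy(-2)=-240, L_yy(-1)=180, L_yy(0)=-480.
Saddle points occur where the two diagonal entries have opposite signs: (4, -4), (4, -1). Count: 2.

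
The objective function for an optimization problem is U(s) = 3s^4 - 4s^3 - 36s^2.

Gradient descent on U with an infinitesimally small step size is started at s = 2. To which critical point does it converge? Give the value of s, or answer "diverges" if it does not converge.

U'(s) = 12s(s - 3)(s + 2), so U'(2) = -96.
Gradient descent moves in the -U' direction, i.e. s is increasing.
The nearest critical point in that direction is s = 3, where U'' = 180 > 0 (a local minimum). The iterate converges there.

3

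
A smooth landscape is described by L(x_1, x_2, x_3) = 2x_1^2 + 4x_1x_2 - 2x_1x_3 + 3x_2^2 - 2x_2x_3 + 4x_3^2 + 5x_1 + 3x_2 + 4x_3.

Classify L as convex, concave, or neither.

L is quadratic, so its Hessian is the constant matrix H = [[4, 4, -2], [4, 6, -2], [-2, -2, 8]].
Leading principal minors: 4, 8, 56.
All positive ⇒ H ≻ 0 ⇒ convex.

convex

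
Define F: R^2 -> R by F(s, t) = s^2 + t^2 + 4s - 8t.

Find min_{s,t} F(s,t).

F(s,t) separates as P(s) + Q(t), so its minimum is min P + min Q.
P'(s) = 2s + 4 vanishes at s ∈ {-2}; Q'(t) = 2(t - 4) vanishes at t ∈ {4}.
Local minima of P (where P''>0): P(-2)=-4. Local minima of Q: Q(4)=-16.
So the global minimum of F is P(-2) + Q(4) = -4 − 16 = -20, attained at (-2, 4).

-20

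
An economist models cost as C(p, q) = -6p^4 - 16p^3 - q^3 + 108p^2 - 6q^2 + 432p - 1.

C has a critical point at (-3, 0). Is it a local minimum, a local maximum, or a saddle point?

local maximum

The mixed partial ∂²C/∂p∂q is 0, so the Hessian at any point is diag(C_pp, C_qq) = diag(24(-3p^2 - 4p + 9), -6(q + 2)).
At (-3, 0): H = diag(-144, -12).
Both eigenvalues are negative, so H is negative definite: a local maximum.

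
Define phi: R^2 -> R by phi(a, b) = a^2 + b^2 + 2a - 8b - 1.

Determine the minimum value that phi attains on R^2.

-18

phi(a,b) separates as P(a) + Q(b) − 1, so its minimum is min P + min Q − 1.
P'(a) = 2a + 2 vanishes at a ∈ {-1}; Q'(b) = 2b - 8 vanishes at b ∈ {4}.
Local minima of P (where P''>0): P(-1)=-1. Local minima of Q: Q(4)=-16.
So the global minimum of phi is P(-1) + Q(4) − 1 = -1 − 16 − 1 = -18, attained at (-1, 4).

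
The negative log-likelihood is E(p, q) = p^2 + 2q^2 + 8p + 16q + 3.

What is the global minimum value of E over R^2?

-45

E(p,q) separates as A(p) + B(q) + 3, so its minimum is min A + min B + 3.
A'(p) = 2p + 8 vanishes at p ∈ {-4}; B'(q) = 4q + 16 vanishes at q ∈ {-4}.
Local minima of A (where A''>0): A(-4)=-16. Local minima of B: B(-4)=-32.
So the global minimum of E is A(-4) + B(-4) + 3 = -16 − 32 + 3 = -45, attained at (-4, -4).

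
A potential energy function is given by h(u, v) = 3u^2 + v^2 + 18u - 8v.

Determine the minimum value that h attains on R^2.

h(u,v) separates as P(u) + Q(v), so its minimum is min P + min Q.
P'(u) = 6u + 18 vanishes at u ∈ {-3}; Q'(v) = 2v - 8 vanishes at v ∈ {4}.
Local minima of P (where P''>0): P(-3)=-27. Local minima of Q: Q(4)=-16.
So the global minimum of h is P(-3) + Q(4) = -27 − 16 = -43, attained at (-3, 4).

-43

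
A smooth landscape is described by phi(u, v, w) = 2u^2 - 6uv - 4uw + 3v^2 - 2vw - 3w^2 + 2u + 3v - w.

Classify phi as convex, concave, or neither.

phi is quadratic, so its Hessian is the constant matrix H = [[4, -6, -4], [-6, 6, -2], [-4, -2, -6]].
Leading principal minors: 4, -12, -136.
Neither pattern holds ⇒ H is indefinite ⇒ neither convex nor concave.

neither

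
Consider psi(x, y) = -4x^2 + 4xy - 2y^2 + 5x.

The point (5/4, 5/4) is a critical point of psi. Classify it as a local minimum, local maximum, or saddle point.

The Hessian of psi is constant: H = [[-8, 4], [4, -4]].
det(H) = (-8)·(-4) − 4² = 16.
det(H) > 0 and tr(H) = -12 < 0, so H is negative definite and the point is a local maximum.

local maximum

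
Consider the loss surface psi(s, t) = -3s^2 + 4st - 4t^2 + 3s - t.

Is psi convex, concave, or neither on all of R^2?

psi is quadratic, so its Hessian is the constant matrix H = [[-6, 4], [4, -8]].
det(H) = 32, tr(H) = -14.
det(H) > 0 and tr(H) < 0, so H is negative definite everywhere: concave.

concave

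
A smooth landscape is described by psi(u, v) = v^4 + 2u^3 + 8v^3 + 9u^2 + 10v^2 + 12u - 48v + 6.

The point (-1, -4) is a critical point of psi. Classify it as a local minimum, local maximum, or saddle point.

The mixed partial ∂²psi/∂u∂v is 0, so the Hessian at any point is diag(psi_uu, psi_vv) = diag(6(2u + 3), 4(3v^2 + 12v + 5)).
At (-1, -4): H = diag(6, 20).
Both eigenvalues are positive, so H is positive definite: a local minimum.

local minimum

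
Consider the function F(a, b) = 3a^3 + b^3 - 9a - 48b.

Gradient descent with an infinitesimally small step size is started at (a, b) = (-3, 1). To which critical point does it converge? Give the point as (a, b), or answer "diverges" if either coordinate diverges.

diverges

F is separable, so gradient descent decouples: a follows -∂F/∂a, b follows -∂F/∂b.
∂F/∂a = 9(a - 1)(a + 1); at a=-3 this is 72, so a decreases.
∂F/∂b = 3(b - 4)(b + 4); at b=1 this is -45, so b increases.
The a-coordinate has no critical point in that direction and runs off to infinity.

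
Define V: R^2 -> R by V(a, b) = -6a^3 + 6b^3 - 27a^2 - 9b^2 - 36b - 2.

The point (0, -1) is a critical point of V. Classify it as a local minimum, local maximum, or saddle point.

local maximum

The mixed partial ∂²V/∂a∂b is 0, so the Hessian at any point is diag(V_aa, V_bb) = diag(-18(2a + 3), 18(2b - 1)).
At (0, -1): H = diag(-54, -54).
Both eigenvalues are negative, so H is negative definite: a local maximum.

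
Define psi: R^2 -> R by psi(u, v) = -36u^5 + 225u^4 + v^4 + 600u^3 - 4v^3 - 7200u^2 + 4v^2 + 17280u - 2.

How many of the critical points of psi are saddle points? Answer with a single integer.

6

psi separates as a function of u plus a function of v, so ∇psi=0 decouples.
∂psi/∂u = -180(u - 4)(u - 3)(u - 2)(u + 4) = 0 at u ∈ {-4, 2, 3, 4}; ∂psi/∂v = 4v(v - 2)(v - 1) = 0 at v ∈ {0, 1, 2}.
The Hessian is diagonal: diag(psi_uu, psi_vv). Second derivatives: psi_uu(-4)=60480, psi_uu(2)=-2160, psi_uu(3)=1260, psi_uu(4)=-2880; psi_vv(0)=8, psi_vv(1)=-4, psi_vv(2)=8.
Saddle points occur where the two diagonal entries have opposite signs: (-4, 1), (2, 0), (2, 2), (3, 1), (4, 0), (4, 2). Count: 6.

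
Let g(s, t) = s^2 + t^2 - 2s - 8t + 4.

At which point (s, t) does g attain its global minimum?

g(s,t) separates as P(s) + Q(t) + 4, so its minimum is min P + min Q + 4.
P'(s) = 2s - 2 vanishes at s ∈ {1}; Q'(t) = 2(t - 4) vanishes at t ∈ {4}.
Local minima of P (where P''>0): P(1)=-1. Local minima of Q: Q(4)=-16.
So the global minimum of g is P(1) + Q(4) + 4 = -1 − 16 + 4 = -13, attained at (1, 4).

(1, 4)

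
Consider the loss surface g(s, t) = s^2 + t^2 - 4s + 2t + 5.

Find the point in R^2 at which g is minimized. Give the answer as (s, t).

(2, -1)

g(s,t) separates as P(s) + Q(t) + 5, so its minimum is min P + min Q + 5.
P'(s) = 2s - 4 vanishes at s ∈ {2}; Q'(t) = 2(t + 1) vanishes at t ∈ {-1}.
Local minima of P (where P''>0): P(2)=-4. Local minima of Q: Q(-1)=-1.
So the global minimum of g is P(2) + Q(-1) + 5 = -4 − 1 + 5 = 0, attained at (2, -1).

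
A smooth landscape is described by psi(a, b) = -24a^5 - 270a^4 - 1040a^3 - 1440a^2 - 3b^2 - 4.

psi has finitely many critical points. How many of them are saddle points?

2

psi separates as a function of a plus a function of b, so ∇psi=0 decouples.
∂psi/∂a = -120a(a + 2)(a + 3)(a + 4) = 0 at a ∈ {-4, -3, -2, 0}; ∂psi/∂b = -6b = 0 at b ∈ {0}.
The Hessian is diagonal: diag(psi_aa, psi_bb). Second derivatives: psi_aa(-4)=960, psi_aa(-3)=-360, psi_aa(-2)=480, psi_aa(0)=-2880; psi_bb(0)=-6.
Saddle points occur where the two diagonal entries have opposite signs: (-4, 0), (-2, 0). Count: 2.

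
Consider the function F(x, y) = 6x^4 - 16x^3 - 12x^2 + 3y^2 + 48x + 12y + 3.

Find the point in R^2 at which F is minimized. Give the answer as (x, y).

F(x,y) separates as P(x) + Q(y) + 3, so its minimum is min P + min Q + 3.
P'(x) = 24(x - 2)(x - 1)(x + 1) vanishes at x ∈ {-1, 1, 2}; Q'(y) = 6y + 12 vanishes at y ∈ {-2}.
Local minima of P (where P''>0): P(-1)=-38, P(2)=16. Local minima of Q: Q(-2)=-12.
So the global minimum of F is P(-1) + Q(-2) + 3 = -38 − 12 + 3 = -47, attained at (-1, -2).

(-1, -2)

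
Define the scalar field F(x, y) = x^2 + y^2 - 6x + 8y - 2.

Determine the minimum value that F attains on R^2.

F(x,y) separates as P(x) + Q(y) − 2, so its minimum is min P + min Q − 2.
P'(x) = 2x - 6 vanishes at x ∈ {3}; Q'(y) = 2y + 8 vanishes at y ∈ {-4}.
Local minima of P (where P''>0): P(3)=-9. Local minima of Q: Q(-4)=-16.
So the global minimum of F is P(3) + Q(-4) − 2 = -9 − 16 − 2 = -27, attained at (3, -4).

-27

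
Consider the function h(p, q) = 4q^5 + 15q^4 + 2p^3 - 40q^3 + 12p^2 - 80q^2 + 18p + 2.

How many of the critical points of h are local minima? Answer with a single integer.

2

h separates as a function of p plus a function of q, so ∇h=0 decouples.
∂h/∂p = 6(p + 1)(p + 3) = 0 at p ∈ {-3, -1}; ∂h/∂q = 20q(q - 2)(q + 1)(q + 4) = 0 at q ∈ {-4, -1, 0, 2}.
The Hessian is diagonal: diag(h_pp, h_qq). Second derivatives: h_pp(-3)=-12, h_pp(-1)=12; h_qq(-4)=-1440, h_qq(-1)=180, h_qq(0)=-160, h_qq(2)=720.
Local minima occur where both diagonal entries positive: (-1, -1), (-1, 2). Count: 2.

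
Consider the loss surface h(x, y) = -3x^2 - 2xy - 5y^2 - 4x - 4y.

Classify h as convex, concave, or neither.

h is quadratic, so its Hessian is the constant matrix H = [[-6, -2], [-2, -10]].
det(H) = 56, tr(H) = -16.
det(H) > 0 and tr(H) < 0, so H is negative definite everywhere: concave.

concave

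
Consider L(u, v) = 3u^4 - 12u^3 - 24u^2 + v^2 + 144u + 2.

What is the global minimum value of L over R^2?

L(u,v) separates as P(u) + Q(v) + 2, so its minimum is min P + min Q + 2.
P'(u) = 12(u - 3)(u - 2)(u + 2) vanishes at u ∈ {-2, 2, 3}; Q'(v) = 2v vanishes at v ∈ {0}.
Local minima of P (where P''>0): P(-2)=-240, P(3)=135. Local minima of Q: Q(0)=0.
So the global minimum of L is P(-2) + Q(0) + 2 = -240 + 0 + 2 = -238, attained at (-2, 0).

-238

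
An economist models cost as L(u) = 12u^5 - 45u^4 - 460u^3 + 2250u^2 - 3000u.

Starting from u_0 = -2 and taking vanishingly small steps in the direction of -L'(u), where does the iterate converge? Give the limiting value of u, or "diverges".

L'(u) = 60(u - 5)(u - 2)(u - 1)(u + 5), so L'(-2) = -15120.
Gradient descent moves in the -L' direction, i.e. u is increasing.
The nearest critical point in that direction is u = 1, where L'' = 1440 > 0 (a local minimum). The iterate converges there.

1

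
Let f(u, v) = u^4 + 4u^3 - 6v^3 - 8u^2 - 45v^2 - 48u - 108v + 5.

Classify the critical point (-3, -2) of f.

saddle point

The mixed partial ∂²f/∂u∂v is 0, so the Hessian at any point is diag(f_uu, f_vv) = diag(4(3u^2 + 6u - 4), -18(2v + 5)).
At (-3, -2): H = diag(20, -18).
The eigenvalues have opposite signs, so H is indefinite: a saddle point.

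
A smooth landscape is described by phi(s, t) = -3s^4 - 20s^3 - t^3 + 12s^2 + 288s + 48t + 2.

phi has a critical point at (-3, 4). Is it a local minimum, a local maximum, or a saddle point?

The mixed partial ∂²phi/∂s∂t is 0, so the Hessian at any point is diag(phi_ss, phi_tt) = diag(12(-3s^2 - 10s + 2), -6t).
At (-3, 4): H = diag(60, -24).
The eigenvalues have opposite signs, so H is indefinite: a saddle point.

saddle point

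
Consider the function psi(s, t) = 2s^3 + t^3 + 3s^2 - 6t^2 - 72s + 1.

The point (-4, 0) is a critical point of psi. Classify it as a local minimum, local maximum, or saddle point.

local maximum

The mixed partial ∂²psi/∂s∂t is 0, so the Hessian at any point is diag(psi_ss, psi_tt) = diag(6(2s + 1), 6(t - 2)).
At (-4, 0): H = diag(-42, -12).
Both eigenvalues are negative, so H is negative definite: a local maximum.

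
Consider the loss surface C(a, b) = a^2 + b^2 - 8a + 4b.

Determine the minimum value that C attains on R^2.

-20

C(a,b) separates as P(a) + Q(b), so its minimum is min P + min Q.
P'(a) = 2a - 8 vanishes at a ∈ {4}; Q'(b) = 2b + 4 vanishes at b ∈ {-2}.
Local minima of P (where P''>0): P(4)=-16. Local minima of Q: Q(-2)=-4.
So the global minimum of C is P(4) + Q(-2) = -16 − 4 = -20, attained at (4, -2).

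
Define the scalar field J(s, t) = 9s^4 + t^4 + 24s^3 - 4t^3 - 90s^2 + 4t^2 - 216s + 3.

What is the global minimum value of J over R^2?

-453

J(s,t) separates as P(s) + Q(t) + 3, so its minimum is min P + min Q + 3.
P'(s) = 36(s - 2)(s + 1)(s + 3) vanishes at s ∈ {-3, -1, 2}; Q'(t) = 4t(t - 2)(t - 1) vanishes at t ∈ {0, 1, 2}.
Local minima of P (where P''>0): P(-3)=-81, P(2)=-456. Local minima of Q: Q(0)=0, Q(2)=0.
So the global minimum of J is P(2) + Q(0) + 3 = -456 + 0 + 3 = -453, attained at (2, 0).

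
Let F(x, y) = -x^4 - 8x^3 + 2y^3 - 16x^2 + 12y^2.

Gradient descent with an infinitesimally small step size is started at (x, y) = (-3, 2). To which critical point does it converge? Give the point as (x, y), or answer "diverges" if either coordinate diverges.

(-2, 0)

F is separable, so gradient descent decouples: x follows -∂F/∂x, y follows -∂F/∂y.
∂F/∂x = -4x(x + 2)(x + 4); at x=-3 this is -12, so x increases.
∂F/∂y = 6y(y + 4); at y=2 this is 72, so y decreases.
x converges to its nearest critical value -2 (a local min of the x-part); y converges to 0. The iterate converges to (-2, 0).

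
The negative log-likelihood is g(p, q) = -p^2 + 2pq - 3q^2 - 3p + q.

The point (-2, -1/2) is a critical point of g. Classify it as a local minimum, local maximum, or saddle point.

local maximum

The Hessian of g is constant: H = [[-2, 2], [2, -6]].
det(H) = (-2)·(-6) − 2² = 8.
det(H) > 0 and tr(H) = -8 < 0, so H is negative definite and the point is a local maximum.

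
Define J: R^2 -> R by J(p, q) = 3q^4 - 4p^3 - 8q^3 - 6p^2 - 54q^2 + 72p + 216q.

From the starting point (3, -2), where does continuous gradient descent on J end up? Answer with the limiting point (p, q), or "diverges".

diverges

J is separable, so gradient descent decouples: p follows -∂J/∂p, q follows -∂J/∂q.
∂J/∂p = -12(p - 2)(p + 3); at p=3 this is -72, so p increases.
∂J/∂q = 12(q - 3)(q - 2)(q + 3); at q=-2 this is 240, so q decreases.
The p-coordinate has no critical point in that direction and runs off to infinity.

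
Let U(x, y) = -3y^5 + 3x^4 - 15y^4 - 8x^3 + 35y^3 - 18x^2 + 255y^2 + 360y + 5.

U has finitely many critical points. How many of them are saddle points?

6

U separates as a function of x plus a function of y, so ∇U=0 decouples.
∂U/∂x = 12x(x - 3)(x + 1) = 0 at x ∈ {-1, 0, 3}; ∂U/∂y = -15(y - 3)(y + 1)(y + 2)(y + 4) = 0 at y ∈ {-4, -2, -1, 3}.
The Hessian is diagonal: diag(U_xx, U_yy). Second derivatives: U_xx(-1)=48, U_xx(0)=-36, U_xx(3)=144; U_yy(-4)=630, U_yy(-2)=-150, U_yy(-1)=180, U_yy(3)=-2100.
Saddle points occur where the two diagonal entries have opposite signs: (-1, -2), (-1, 3), (0, -4), (0, -1), (3, -2), (3, 3). Count: 6.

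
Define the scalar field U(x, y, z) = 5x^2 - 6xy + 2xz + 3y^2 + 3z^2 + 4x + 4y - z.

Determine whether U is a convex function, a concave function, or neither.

convex

U is quadratic, so its Hessian is the constant matrix H = [[10, -6, 2], [-6, 6, 0], [2, 0, 6]].
Leading principal minors: 10, 24, 120.
All positive ⇒ H ≻ 0 ⇒ convex.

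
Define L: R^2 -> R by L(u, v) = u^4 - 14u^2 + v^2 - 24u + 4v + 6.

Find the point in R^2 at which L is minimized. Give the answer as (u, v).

(3, -2)

L(u,v) separates as P(u) + Q(v) + 6, so its minimum is min P + min Q + 6.
P'(u) = 4(u - 3)(u + 1)(u + 2) vanishes at u ∈ {-2, -1, 3}; Q'(v) = 2v + 4 vanishes at v ∈ {-2}.
Local minima of P (where P''>0): P(-2)=8, P(3)=-117. Local minima of Q: Q(-2)=-4.
So the global minimum of L is P(3) + Q(-2) + 6 = -117 − 4 + 6 = -115, attained at (3, -2).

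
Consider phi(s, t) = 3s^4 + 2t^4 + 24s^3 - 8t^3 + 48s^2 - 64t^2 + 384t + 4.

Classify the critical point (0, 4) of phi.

local minimum

The mixed partial ∂²phi/∂s∂t is 0, so the Hessian at any point is diag(phi_ss, phi_tt) = diag(12(3s^2 + 12s + 8), 8(3t^2 - 6t - 16)).
At (0, 4): H = diag(96, 64).
Both eigenvalues are positive, so H is positive definite: a local minimum.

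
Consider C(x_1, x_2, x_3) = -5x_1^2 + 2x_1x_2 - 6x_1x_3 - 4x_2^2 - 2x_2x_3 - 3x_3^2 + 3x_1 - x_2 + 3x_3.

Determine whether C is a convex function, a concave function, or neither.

C is quadratic, so its Hessian is the constant matrix H = [[-10, 2, -6], [2, -8, -2], [-6, -2, -6]].
Leading principal minors: -10, 76, -80.
Signs alternate −, +, − ⇒ H ≺ 0 ⇒ concave.

concave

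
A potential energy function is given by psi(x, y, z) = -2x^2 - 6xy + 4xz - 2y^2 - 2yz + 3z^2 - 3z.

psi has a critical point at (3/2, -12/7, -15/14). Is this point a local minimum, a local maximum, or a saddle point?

saddle point

The Hessian is constant: H = [[-4, -6, 4], [-6, -4, -2], [4, -2, 6]].
Leading principal minors: Δ₁ = -4, Δ₂ = -20, Δ₃ = 56.
The minors fit neither the all-positive nor the alternating-sign pattern, so H is indefinite: a saddle point.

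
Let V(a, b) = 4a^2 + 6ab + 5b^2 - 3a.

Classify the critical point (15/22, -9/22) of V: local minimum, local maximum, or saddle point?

local minimum

The Hessian of V is constant: H = [[8, 6], [6, 10]].
det(H) = 8·10 − 6² = 44.
det(H) > 0 and tr(H) = 18 > 0, so H is positive definite and the point is a local minimum.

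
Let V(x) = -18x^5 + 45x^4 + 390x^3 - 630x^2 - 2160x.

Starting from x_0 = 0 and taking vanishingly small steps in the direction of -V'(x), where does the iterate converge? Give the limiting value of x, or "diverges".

V'(x) = -90(x - 4)(x - 2)(x + 1)(x + 3), so V'(0) = -2160.
Gradient descent moves in the -V' direction, i.e. x is increasing.
The nearest critical point in that direction is x = 2, where V'' = 2700 > 0 (a local minimum). The iterate converges there.

2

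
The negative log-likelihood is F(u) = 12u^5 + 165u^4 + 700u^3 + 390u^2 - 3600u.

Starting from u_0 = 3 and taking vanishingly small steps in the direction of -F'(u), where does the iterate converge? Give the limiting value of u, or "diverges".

F'(u) = 60(u - 1)(u + 3)(u + 4)(u + 5), so F'(3) = 40320.
Gradient descent moves in the -F' direction, i.e. u is decreasing.
The nearest critical point in that direction is u = 1, where F'' = 7200 > 0 (a local minimum). The iterate converges there.

1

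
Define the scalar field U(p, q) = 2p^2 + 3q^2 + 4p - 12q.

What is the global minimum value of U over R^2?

-14

U(p,q) separates as A(p) + B(q), so its minimum is min A + min B.
A'(p) = 4p + 4 vanishes at p ∈ {-1}; B'(q) = 6q - 12 vanishes at q ∈ {2}.
Local minima of A (where A''>0): A(-1)=-2. Local minima of B: B(2)=-12.
So the global minimum of U is A(-1) + B(2) = -2 − 12 = -14, attained at (-1, 2).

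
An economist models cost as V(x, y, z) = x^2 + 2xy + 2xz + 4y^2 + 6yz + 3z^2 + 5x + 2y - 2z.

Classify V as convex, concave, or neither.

V is quadratic, so its Hessian is the constant matrix H = [[2, 2, 2], [2, 8, 6], [2, 6, 6]].
Leading principal minors: 2, 12, 16.
All positive ⇒ H ≻ 0 ⇒ convex.

convex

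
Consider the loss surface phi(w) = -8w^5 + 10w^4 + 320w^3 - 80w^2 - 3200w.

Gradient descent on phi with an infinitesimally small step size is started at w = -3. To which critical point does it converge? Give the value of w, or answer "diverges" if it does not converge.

phi'(w) = -40(w - 5)(w - 2)(w + 2)(w + 4), so phi'(-3) = 1600.
Gradient descent moves in the -phi' direction, i.e. w is decreasing.
The nearest critical point in that direction is w = -4, where phi'' = 4320 > 0 (a local minimum). The iterate converges there.

-4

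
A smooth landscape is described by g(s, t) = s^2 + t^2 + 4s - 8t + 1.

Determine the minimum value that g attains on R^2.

-19

g(s,t) separates as P(s) + Q(t) + 1, so its minimum is min P + min Q + 1.
P'(s) = 2s + 4 vanishes at s ∈ {-2}; Q'(t) = 2(t - 4) vanishes at t ∈ {4}.
Local minima of P (where P''>0): P(-2)=-4. Local minima of Q: Q(4)=-16.
So the global minimum of g is P(-2) + Q(4) + 1 = -4 − 16 + 1 = -19, attained at (-2, 4).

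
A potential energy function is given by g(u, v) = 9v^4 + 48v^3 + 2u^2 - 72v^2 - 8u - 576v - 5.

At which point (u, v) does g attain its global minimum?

(2, 2)

g(u,v) separates as P(u) + Q(v) − 5, so its minimum is min P + min Q − 5.
P'(u) = 4u - 8 vanishes at u ∈ {2}; Q'(v) = 36(v - 2)(v + 2)(v + 4) vanishes at v ∈ {-4, -2, 2}.
Local minima of P (where P''>0): P(2)=-8. Local minima of Q: Q(-4)=384, Q(2)=-912.
So the global minimum of g is P(2) + Q(2) − 5 = -8 − 912 − 5 = -925, attained at (2, 2).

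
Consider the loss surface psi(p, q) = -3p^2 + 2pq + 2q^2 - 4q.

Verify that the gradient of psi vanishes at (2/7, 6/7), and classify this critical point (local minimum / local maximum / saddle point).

∇psi = (-6p + 2q, 2p + 4q - 4); substituting (2/7, 6/7) gives ∇psi = (0, 0), so (2/7, 6/7) is indeed a critical point.
The Hessian of psi is constant: H = [[-6, 2], [2, 4]].
det(H) = (-6)·4 − 2² = -28.
Since det(H) < 0, H is indefinite and the critical point is a saddle point.

saddle point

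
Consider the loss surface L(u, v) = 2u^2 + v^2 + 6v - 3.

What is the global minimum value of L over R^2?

-12

L(u,v) separates as P(u) + Q(v) − 3, so its minimum is min P + min Q − 3.
P'(u) = 4u vanishes at u ∈ {0}; Q'(v) = 2v + 6 vanishes at v ∈ {-3}.
Local minima of P (where P''>0): P(0)=0. Local minima of Q: Q(-3)=-9.
So the global minimum of L is P(0) + Q(-3) − 3 = 0 − 9 − 3 = -12, attained at (0, -3).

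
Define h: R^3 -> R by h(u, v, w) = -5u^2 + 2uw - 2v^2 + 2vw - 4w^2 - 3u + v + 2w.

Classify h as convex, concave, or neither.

concave

h is quadratic, so its Hessian is the constant matrix H = [[-10, 0, 2], [0, -4, 2], [2, 2, -8]].
Leading principal minors: -10, 40, -264.
Signs alternate −, +, − ⇒ H ≺ 0 ⇒ concave.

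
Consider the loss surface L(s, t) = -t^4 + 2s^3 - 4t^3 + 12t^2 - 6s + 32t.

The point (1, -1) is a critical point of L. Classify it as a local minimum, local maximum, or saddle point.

The mixed partial ∂²L/∂s∂t is 0, so the Hessian at any point is diag(L_ss, L_tt) = diag(12s, 12(-t^2 - 2t + 2)).
At (1, -1): H = diag(12, 36).
Both eigenvalues are positive, so H is positive definite: a local minimum.

local minimum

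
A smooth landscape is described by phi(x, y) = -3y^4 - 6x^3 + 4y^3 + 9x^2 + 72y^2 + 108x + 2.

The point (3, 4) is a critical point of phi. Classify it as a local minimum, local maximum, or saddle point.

The mixed partial ∂²phi/∂x∂y is 0, so the Hessian at any point is diag(phi_xx, phi_yy) = diag(18(-2x + 1), 12(-3y^2 + 2y + 12)).
At (3, 4): H = diag(-90, -336).
Both eigenvalues are negative, so H is negative definite: a local maximum.

local maximum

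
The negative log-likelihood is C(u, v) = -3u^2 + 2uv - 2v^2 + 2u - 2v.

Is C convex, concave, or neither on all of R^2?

C is quadratic, so its Hessian is the constant matrix H = [[-6, 2], [2, -4]].
det(H) = 20, tr(H) = -10.
det(H) > 0 and tr(H) < 0, so H is negative definite everywhere: concave.

concave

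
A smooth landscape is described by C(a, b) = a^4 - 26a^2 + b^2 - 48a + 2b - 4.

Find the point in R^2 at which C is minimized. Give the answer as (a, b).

(4, -1)

C(a,b) separates as P(a) + Q(b) − 4, so its minimum is min P + min Q − 4.
P'(a) = 4(a - 4)(a + 1)(a + 3) vanishes at a ∈ {-3, -1, 4}; Q'(b) = 2b + 2 vanishes at b ∈ {-1}.
Local minima of P (where P''>0): P(-3)=-9, P(4)=-352. Local minima of Q: Q(-1)=-1.
So the global minimum of C is P(4) + Q(-1) − 4 = -352 − 1 − 4 = -357, attained at (4, -1).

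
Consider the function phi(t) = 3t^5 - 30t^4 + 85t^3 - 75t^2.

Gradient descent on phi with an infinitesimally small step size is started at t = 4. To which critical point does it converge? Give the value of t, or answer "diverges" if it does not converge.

5

phi'(t) = 15t(t - 5)(t - 2)(t - 1), so phi'(4) = -360.
Gradient descent moves in the -phi' direction, i.e. t is increasing.
The nearest critical point in that direction is t = 5, where phi'' = 900 > 0 (a local minimum). The iterate converges there.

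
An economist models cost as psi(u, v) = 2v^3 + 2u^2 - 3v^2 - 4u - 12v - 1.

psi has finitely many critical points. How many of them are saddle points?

1

psi separates as a function of u plus a function of v, so ∇psi=0 decouples.
∂psi/∂u = 4(u - 1) = 0 at u ∈ {1}; ∂psi/∂v = 6(v - 2)(v + 1) = 0 at v ∈ {-1, 2}.
The Hessian is diagonal: diag(psi_uu, psi_vv). Second derivatives: psi_uu(1)=4; psi_vv(-1)=-18, psi_vv(2)=18.
Saddle points occur where the two diagonal entries have opposite signs: (1, -1). Count: 1.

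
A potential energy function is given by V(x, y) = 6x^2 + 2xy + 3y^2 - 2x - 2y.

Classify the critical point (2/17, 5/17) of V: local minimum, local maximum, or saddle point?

The Hessian of V is constant: H = [[12, 2], [2, 6]].
det(H) = 12·6 − 2² = 68.
det(H) > 0 and tr(H) = 18 > 0, so H is positive definite and the point is a local minimum.

local minimum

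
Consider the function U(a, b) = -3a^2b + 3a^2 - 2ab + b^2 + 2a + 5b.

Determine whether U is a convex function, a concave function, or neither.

The term -3a^2b is cubic, so the Hessian is not constant.
∂²U/∂a² = -6b + 6, which takes both signs as b varies (negative for sufficiently large b). A diagonal entry of the Hessian changing sign means the Hessian is neither positive- nor negative-semidefinite on all of R^2.

neither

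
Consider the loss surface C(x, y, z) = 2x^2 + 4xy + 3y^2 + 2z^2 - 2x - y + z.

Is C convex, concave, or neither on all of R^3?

C is quadratic, so its Hessian is the constant matrix H = [[4, 4, 0], [4, 6, 0], [0, 0, 4]].
Leading principal minors: 4, 8, 32.
All positive ⇒ H ≻ 0 ⇒ convex.

convex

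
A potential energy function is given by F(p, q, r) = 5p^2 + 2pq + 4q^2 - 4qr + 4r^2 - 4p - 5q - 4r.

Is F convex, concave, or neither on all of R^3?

F is quadratic, so its Hessian is the constant matrix H = [[10, 2, 0], [2, 8, -4], [0, -4, 8]].
Leading principal minors: 10, 76, 448.
All positive ⇒ H ≻ 0 ⇒ convex.

convex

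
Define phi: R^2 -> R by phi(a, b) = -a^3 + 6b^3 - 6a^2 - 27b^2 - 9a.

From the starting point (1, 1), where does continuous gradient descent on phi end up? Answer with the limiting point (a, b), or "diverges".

diverges

phi is separable, so gradient descent decouples: a follows -∂phi/∂a, b follows -∂phi/∂b.
∂phi/∂a = -3(a + 1)(a + 3); at a=1 this is -24, so a increases.
∂phi/∂b = 18b(b - 3); at b=1 this is -36, so b increases.
The a-coordinate has no critical point in that direction and runs off to infinity.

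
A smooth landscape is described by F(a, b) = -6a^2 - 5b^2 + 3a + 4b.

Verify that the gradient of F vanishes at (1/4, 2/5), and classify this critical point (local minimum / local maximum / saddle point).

∇F = (-12a + 3, -10b + 4); substituting (1/4, 2/5) gives ∇F = (0, 0), so (1/4, 2/5) is indeed a critical point.
The Hessian of F is constant: H = [[-12, 0], [0, -10]].
det(H) = (-12)·(-10) − 0² = 120.
det(H) > 0 and tr(H) = -22 < 0, so H is negative definite and the point is a local maximum.

local maximum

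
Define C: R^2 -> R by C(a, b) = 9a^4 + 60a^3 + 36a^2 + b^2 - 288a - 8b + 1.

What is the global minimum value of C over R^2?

-198

C(a,b) separates as P(a) + Q(b) + 1, so its minimum is min P + min Q + 1.
P'(a) = 36(a - 1)(a + 2)(a + 4) vanishes at a ∈ {-4, -2, 1}; Q'(b) = 2b - 8 vanishes at b ∈ {4}.
Local minima of P (where P''>0): P(-4)=192, P(1)=-183. Local minima of Q: Q(4)=-16.
So the global minimum of C is P(1) + Q(4) + 1 = -183 − 16 + 1 = -198, attained at (1, 4).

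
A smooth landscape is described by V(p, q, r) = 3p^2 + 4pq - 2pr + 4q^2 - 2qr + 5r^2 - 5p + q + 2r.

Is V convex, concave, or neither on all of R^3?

convex

V is quadratic, so its Hessian is the constant matrix H = [[6, 4, -2], [4, 8, -2], [-2, -2, 10]].
Leading principal minors: 6, 32, 296.
All positive ⇒ H ≻ 0 ⇒ convex.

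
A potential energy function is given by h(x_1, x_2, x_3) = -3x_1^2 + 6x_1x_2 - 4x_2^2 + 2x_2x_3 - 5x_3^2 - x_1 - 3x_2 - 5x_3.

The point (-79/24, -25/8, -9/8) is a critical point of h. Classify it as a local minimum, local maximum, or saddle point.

The Hessian is constant: H = [[-6, 6, 0], [6, -8, 2], [0, 2, -10]].
Leading principal minors: Δ₁ = -6, Δ₂ = 12, Δ₃ = -96.
The minors alternate sign starting negative (−, +, −), so H is negative definite: a local maximum.

local maximum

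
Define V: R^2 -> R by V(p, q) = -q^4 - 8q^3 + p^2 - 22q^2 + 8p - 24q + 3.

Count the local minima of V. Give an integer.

V separates as a function of p plus a function of q, so ∇V=0 decouples.
∂V/∂p = 2(p + 4) = 0 at p ∈ {-4}; ∂V/∂q = -4(q + 1)(q + 2)(q + 3) = 0 at q ∈ {-3, -2, -1}.
The Hessian is diagonal: diag(V_pp, V_qq). Second derivatives: V_pp(-4)=2; V_qq(-3)=-8, V_qq(-2)=4, V_qq(-1)=-8.
Local minima occur where both diagonal entries positive: (-4, -2). Count: 1.

1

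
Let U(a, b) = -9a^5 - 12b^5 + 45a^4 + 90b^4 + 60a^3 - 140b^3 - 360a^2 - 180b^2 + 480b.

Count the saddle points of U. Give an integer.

U separates as a function of a plus a function of b, so ∇U=0 decouples.
∂U/∂a = -45a(a - 4)(a - 2)(a + 2) = 0 at a ∈ {-2, 0, 2, 4}; ∂U/∂b = -60(b - 4)(b - 2)(b - 1)(b + 1) = 0 at b ∈ {-1, 1, 2, 4}.
The Hessian is diagonal: diag(U_aa, U_bb). Second derivatives: U_aa(-2)=2160, U_aa(0)=-720, U_aa(2)=720, U_aa(4)=-2160; U_bb(-1)=1800, U_bb(1)=-360, U_bb(2)=360, U_bb(4)=-1800.
Saddle points occur where the two diagonal entries have opposite signs: (-2, 1), (-2, 4), (0, -1), (0, 2), (2, 1), (2, 4), (4, -1), (4, 2). Count: 8.

8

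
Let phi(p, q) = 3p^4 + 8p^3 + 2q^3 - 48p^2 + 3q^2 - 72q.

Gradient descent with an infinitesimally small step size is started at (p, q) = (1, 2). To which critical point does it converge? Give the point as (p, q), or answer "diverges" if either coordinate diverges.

phi is separable, so gradient descent decouples: p follows -∂phi/∂p, q follows -∂phi/∂q.
∂phi/∂p = 12p(p - 2)(p + 4); at p=1 this is -60, so p increases.
∂phi/∂q = 6(q - 3)(q + 4); at q=2 this is -36, so q increases.
p converges to its nearest critical value 2 (a local min of the p-part); q converges to 3. The iterate converges to (2, 3).

(2, 3)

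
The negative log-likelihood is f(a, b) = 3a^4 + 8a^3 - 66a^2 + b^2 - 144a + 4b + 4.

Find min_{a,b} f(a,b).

-567

f(a,b) separates as P(a) + Q(b) + 4, so its minimum is min P + min Q + 4.
P'(a) = 12(a - 3)(a + 1)(a + 4) vanishes at a ∈ {-4, -1, 3}; Q'(b) = 2b + 4 vanishes at b ∈ {-2}.
Local minima of P (where P''>0): P(-4)=-224, P(3)=-567. Local minima of Q: Q(-2)=-4.
So the global minimum of f is P(3) + Q(-2) + 4 = -567 − 4 + 4 = -567, attained at (3, -2).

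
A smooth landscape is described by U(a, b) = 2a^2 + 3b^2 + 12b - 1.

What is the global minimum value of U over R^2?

U(a,b) separates as P(a) + Q(b) − 1, so its minimum is min P + min Q − 1.
P'(a) = 4a vanishes at a ∈ {0}; Q'(b) = 6b + 12 vanishes at b ∈ {-2}.
Local minima of P (where P''>0): P(0)=0. Local minima of Q: Q(-2)=-12.
So the global minimum of U is P(0) + Q(-2) − 1 = 0 − 12 − 1 = -13, attained at (0, -2).

-13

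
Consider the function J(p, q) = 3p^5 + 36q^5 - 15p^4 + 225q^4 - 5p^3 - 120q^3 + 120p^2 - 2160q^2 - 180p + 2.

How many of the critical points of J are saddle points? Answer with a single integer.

J separates as a function of p plus a function of q, so ∇J=0 decouples.
∂J/∂p = 15(p - 3)(p - 2)(p - 1)(p + 2) = 0 at p ∈ {-2, 1, 2, 3}; ∂J/∂q = 180q(q - 2)(q + 3)(q + 4) = 0 at q ∈ {-4, -3, 0, 2}.
The Hessian is diagonal: diag(J_pp, J_qq). Second derivatives: J_pp(-2)=-900, J_pp(1)=90, J_pp(2)=-60, J_pp(3)=150; J_qq(-4)=-4320, J_qq(-3)=2700, J_qq(0)=-4320, J_qq(2)=10800.
Saddle points occur where the two diagonal entries have opposite signs: (-2, -3), (-2, 2), (1, -4), (1, 0), (2, -3), (2, 2), (3, -4), (3, 0). Count: 8.

8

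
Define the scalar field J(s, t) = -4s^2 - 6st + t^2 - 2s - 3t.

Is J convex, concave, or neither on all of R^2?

neither

J is quadratic, so its Hessian is the constant matrix H = [[-8, -6], [-6, 2]].
det(H) = -52, tr(H) = -6.
det(H) < 0, so H is indefinite: neither convex nor concave.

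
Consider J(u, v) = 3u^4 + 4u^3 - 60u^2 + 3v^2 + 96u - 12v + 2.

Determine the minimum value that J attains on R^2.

J(u,v) separates as P(u) + Q(v) + 2, so its minimum is min P + min Q + 2.
P'(u) = 12(u - 2)(u - 1)(u + 4) vanishes at u ∈ {-4, 1, 2}; Q'(v) = 6v - 12 vanishes at v ∈ {2}.
Local minima of P (where P''>0): P(-4)=-832, P(2)=32. Local minima of Q: Q(2)=-12.
So the global minimum of J is P(-4) + Q(2) + 2 = -832 − 12 + 2 = -842, attained at (-4, 2).

-842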